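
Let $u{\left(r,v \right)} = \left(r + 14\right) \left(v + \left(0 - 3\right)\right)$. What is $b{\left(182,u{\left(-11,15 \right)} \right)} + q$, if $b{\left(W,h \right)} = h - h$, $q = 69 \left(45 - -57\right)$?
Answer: $7038$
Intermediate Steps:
$u{\left(r,v \right)} = \left(-3 + v\right) \left(14 + r\right)$ ($u{\left(r,v \right)} = \left(14 + r\right) \left(v - 3\right) = \left(14 + r\right) \left(-3 + v\right) = \left(-3 + v\right) \left(14 + r\right)$)
$q = 7038$ ($q = 69 \left(45 + 57\right) = 69 \cdot 102 = 7038$)
$b{\left(W,h \right)} = 0$
$b{\left(182,u{\left(-11,15 \right)} \right)} + q = 0 + 7038 = 7038$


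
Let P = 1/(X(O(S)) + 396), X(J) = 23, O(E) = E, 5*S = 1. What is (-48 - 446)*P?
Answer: -494/419 ≈ -1.1790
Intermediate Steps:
S = ⅕ (S = (⅕)*1 = ⅕ ≈ 0.20000)
P = 1/419 (P = 1/(23 + 396) = 1/419 ≈ 0.0023866)
(-48 - 446)*P = (-48 - 446)*(1/419) = -494*1/419 = -494/419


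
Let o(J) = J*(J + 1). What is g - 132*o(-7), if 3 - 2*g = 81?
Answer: -5583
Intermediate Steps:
g = -39 (g = 3/2 - 1/2*81 = 3/2 - 81/2 = -39)
o(J) = J*(1 + J)
g - 132*o(-7) = -39 - (-924)*(1 - 7) = -39 - (-924)*(-6) = -39 - 132*42 = -39 - 5544 = -5583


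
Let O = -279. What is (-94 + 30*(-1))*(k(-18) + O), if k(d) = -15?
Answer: 36456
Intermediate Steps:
(-94 + 30*(-1))*(k(-18) + O) = (-94 + 30*(-1))*(-15 - 279) = (-94 - 30)*(-294) = -124*(-294) = 36456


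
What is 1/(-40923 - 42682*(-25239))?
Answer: 1/2110106595 ≈ 4.7391e-10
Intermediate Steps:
1/(-40923 - 42682*(-25239)) = -1/25239/(-83605) = -1/83605*(-1/25239) = 1/2110106595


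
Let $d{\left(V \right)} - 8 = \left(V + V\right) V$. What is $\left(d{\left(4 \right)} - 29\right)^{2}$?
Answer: $121$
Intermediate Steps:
$d{\left(V \right)} = 8 + 2 V^{2}$ ($d{\left(V \right)} = 8 + \left(V + V\right) V = 8 + 2 V V = 8 + 2 V^{2}$)
$\left(d{\left(4 \right)} - 29\right)^{2} = \left(\left(8 + 2 \cdot 4^{2}\right) - 29\right)^{2} = \left(\left(8 + 2 \cdot 16\right) - 29\right)^{2} = \left(\left(8 + 32\right) - 29\right)^{2} = \left(40 - 29\right)^{2} = 11^{2} = 121$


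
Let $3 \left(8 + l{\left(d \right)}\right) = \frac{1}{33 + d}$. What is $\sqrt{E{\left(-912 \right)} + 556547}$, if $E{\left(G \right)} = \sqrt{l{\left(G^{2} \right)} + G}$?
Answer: $\frac{\sqrt{385048699196141763 + 831777 i \sqrt{636504739233421}}}{831777} \approx 746.02 + 0.020329 i$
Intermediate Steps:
$l{\left(d \right)} = -8 + \frac{1}{3 \left(33 + d\right)}$
$E{\left(G \right)} = \sqrt{G + \frac{-791 - 24 G^{2}}{3 \left(33 + G^{2}\right)}}$ ($E{\left(G \right)} = \sqrt{\frac{-791 - 24 G^{2}}{3 \left(33 + G^{2}\right)} + G} = \sqrt{G + \frac{-791 - 24 G^{2}}{3 \left(33 + G^{2}\right)}}$)
$\sqrt{E{\left(-912 \right)} + 556547} = \sqrt{\frac{\sqrt{3} \sqrt{\frac{-791 - 24 \left(-912\right)^{2} + 3 \left(-912\right) \left(33 + \left(-912\right)^{2}\right)}{33 + \left(-912\right)^{2}}}}{3} + 556547} = \sqrt{\frac{\sqrt{3} \sqrt{\frac{-791 - 19961856 + 3 \left(-912\right) \left(33 + 831744\right)}{33 + 831744}}}{3} + 556547} = \sqrt{\frac{\sqrt{3} \sqrt{\frac{-791 - 19961856 + 3 \left(-912\right) 831777}{831777}}}{3} + 556547} = \sqrt{\frac{\sqrt{3} \sqrt{\frac{-791 - 19961856 - 2275741872}{831777}}}{3} + 556547} = \sqrt{\frac{\sqrt{3} \sqrt{\frac{1}{831777} \left(-2295704519\right)}}{3} + 556547} = \sqrt{\frac{\sqrt{3} \sqrt{- \frac{2295704519}{831777}}}{3} + 556547} = \sqrt{\frac{\sqrt{3} \frac{i \sqrt{1909514217700263}}{831777}}{3} + 556547} = \sqrt{\frac{i \sqrt{636504739233421}}{831777} + 556547} = \sqrt{556547 + \frac{i \sqrt{636504739233421}}{831777}}$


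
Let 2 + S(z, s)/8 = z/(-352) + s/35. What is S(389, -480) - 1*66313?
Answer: -20465847/308 ≈ -66448.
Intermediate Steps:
S(z, s) = -16 - z/44 + 8*s/35 (S(z, s) = -16 + 8*(z/(-352) + s/35) = -16 + 8*(z*(-1/352) + s*(1/35)) = -16 + 8*(-z/352 + s/35) = -16 + (-z/44 + 8*s/35) = -16 - z/44 + 8*s/35)
S(389, -480) - 1*66313 = (-16 - 1/44*389 + (8/35)*(-480)) - 1*66313 = (-16 - 389/44 - 768/7) - 66313 = -41443/308 - 66313 = -20465847/308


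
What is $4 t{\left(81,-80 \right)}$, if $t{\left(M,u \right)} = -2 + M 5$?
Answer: $1612$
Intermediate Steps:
$t{\left(M,u \right)} = -2 + 5 M$
$4 t{\left(81,-80 \right)} = 4 \left(-2 + 5 \cdot 81\right) = 4 \left(-2 + 405\right) = 4 \cdot 403 = 1612$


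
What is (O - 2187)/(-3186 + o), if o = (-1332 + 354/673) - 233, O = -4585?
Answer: 4557556/3197069 ≈ 1.4255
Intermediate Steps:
o = -1052891/673 (o = (-1332 + 354*(1/673)) - 233 = (-1332 + 354/673) - 233 = -896082/673 - 233 = -1052891/673 ≈ -1564.5)
(O - 2187)/(-3186 + o) = (-4585 - 2187)/(-3186 - 1052891/673) = -6772/(-3197069/673) = -6772*(-673/3197069) = 4557556/3197069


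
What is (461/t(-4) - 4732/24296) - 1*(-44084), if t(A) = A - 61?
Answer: 17401927031/394810 ≈ 44077.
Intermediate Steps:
t(A) = -61 + A
(461/t(-4) - 4732/24296) - 1*(-44084) = (461/(-61 - 4) - 4732/24296) - 1*(-44084) = (461/(-65) - 4732*1/24296) + 44084 = (461*(-1/65) - 1183/6074) + 44084 = (-461/65 - 1183/6074) + 44084 = -2877009/394810 + 44084 = 17401927031/394810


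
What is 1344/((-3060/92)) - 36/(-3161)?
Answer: -32561764/806055 ≈ -40.396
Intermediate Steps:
1344/((-3060/92)) - 36/(-3161) = 1344/((-3060*1/92)) - 36*(-1/3161) = 1344/(-765/23) + 36/3161 = 1344*(-23/765) + 36/3161 = -10304/255 + 36/3161 = -32561764/806055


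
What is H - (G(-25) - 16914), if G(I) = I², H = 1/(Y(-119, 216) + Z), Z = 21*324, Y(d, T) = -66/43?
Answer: 4764630277/292506 ≈ 16289.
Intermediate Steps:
Y(d, T) = -66/43 (Y(d, T) = -66*1/43 = -66/43)
Z = 6804
H = 43/292506 (H = 1/(-66/43 + 6804) = 1/(292506/43) = 43/292506 ≈ 0.00014701)
H - (G(-25) - 16914) = 43/292506 - ((-25)² - 16914) = 43/292506 - (625 - 16914) = 43/292506 - 1*(-16289) = 43/292506 + 16289 = 4764630277/292506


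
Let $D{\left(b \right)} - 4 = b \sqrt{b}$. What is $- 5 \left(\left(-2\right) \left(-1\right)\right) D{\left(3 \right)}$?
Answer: $-40 - 30 \sqrt{3} \approx -91.962$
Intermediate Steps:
$D{\left(b \right)} = 4 + b^{\frac{3}{2}}$ ($D{\left(b \right)} = 4 + b \sqrt{b} = 4 + b^{\frac{3}{2}}$)
$- 5 \left(\left(-2\right) \left(-1\right)\right) D{\left(3 \right)} = - 5 \left(\left(-2\right) \left(-1\right)\right) \left(4 + 3^{\frac{3}{2}}\right) = \left(-5\right) 2 \left(4 + 3 \sqrt{3}\right) = - 10 \left(4 + 3 \sqrt{3}\right) = -40 - 30 \sqrt{3}$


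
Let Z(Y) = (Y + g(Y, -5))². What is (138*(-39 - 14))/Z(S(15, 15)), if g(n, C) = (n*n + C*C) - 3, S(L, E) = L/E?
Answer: -1219/96 ≈ -12.698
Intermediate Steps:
g(n, C) = -3 + C² + n² (g(n, C) = (n² + C²) - 3 = (C² + n²) - 3 = -3 + C² + n²)
Z(Y) = (22 + Y + Y²)² (Z(Y) = (Y + (-3 + (-5)² + Y²))² = (Y + (-3 + 25 + Y²))² = (Y + (22 + Y²))² = (22 + Y + Y²)²)
(138*(-39 - 14))/Z(S(15, 15)) = (138*(-39 - 14))/((22 + 15/15 + (15/15)²)²) = (138*(-53))/((22 + 15*(1/15) + (15*(1/15))²)²) = -7314/(22 + 1 + 1²)² = -7314/(22 + 1 + 1)² = -7314/(24²) = -7314/576 = -7314*1/576 = -1219/96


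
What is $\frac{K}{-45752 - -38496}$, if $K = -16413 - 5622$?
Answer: $\frac{22035}{7256} \approx 3.0368$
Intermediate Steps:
$K = -22035$ ($K = -16413 - 5622 = -22035$)
$\frac{K}{-45752 - -38496} = - \frac{22035}{-45752 - -38496} = - \frac{22035}{-45752 + 38496} = - \frac{22035}{-7256} = \left(-22035\right) \left(- \frac{1}{7256}\right) = \frac{22035}{7256}$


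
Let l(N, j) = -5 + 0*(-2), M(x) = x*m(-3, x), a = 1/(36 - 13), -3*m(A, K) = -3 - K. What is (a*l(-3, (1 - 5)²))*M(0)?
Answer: 0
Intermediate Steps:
m(A, K) = 1 + K/3 (m(A, K) = -(-3 - K)/3 = 1 + K/3)
a = 1/23 ≈ 0.043478
M(x) = x*(1 + x/3)
l(N, j) = -5 (l(N, j) = -5 + 0 = -5)
(a*l(-3, (1 - 5)²))*M(0) = ((1/23)*(-5))*((⅓)*0*(3 + 0)) = -5*0*3/69 = -5/23*0 = 0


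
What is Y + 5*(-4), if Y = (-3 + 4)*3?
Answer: -17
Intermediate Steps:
Y = 3 (Y = 1*3 = 3)
Y + 5*(-4) = 3 + 5*(-4) = 3 - 20 = -17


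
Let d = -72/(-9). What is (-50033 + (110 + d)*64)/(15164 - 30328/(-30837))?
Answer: -1309986597/467642596 ≈ -2.8013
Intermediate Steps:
d = 8 (d = -72*(-⅑) = 8)
(-50033 + (110 + d)*64)/(15164 - 30328/(-30837)) = (-50033 + (110 + 8)*64)/(15164 - 30328/(-30837)) = (-50033 + 118*64)/(15164 - 30328*(-1/30837)) = (-50033 + 7552)/(15164 + 30328/30837) = -42481/467642596/30837 = -42481*30837/467642596 = -1309986597/467642596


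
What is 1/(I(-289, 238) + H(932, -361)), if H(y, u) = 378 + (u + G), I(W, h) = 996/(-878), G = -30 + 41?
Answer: 439/11794 ≈ 0.037222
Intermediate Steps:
G = 11
I(W, h) = -498/439 (I(W, h) = 996*(-1/878) = -498/439)
H(y, u) = 389 + u (H(y, u) = 378 + (u + 11) = 378 + (11 + u) = 389 + u)
1/(I(-289, 238) + H(932, -361)) = 1/(-498/439 + (389 - 361)) = 1/(-498/439 + 28) = 1/(11794/439) = 439/11794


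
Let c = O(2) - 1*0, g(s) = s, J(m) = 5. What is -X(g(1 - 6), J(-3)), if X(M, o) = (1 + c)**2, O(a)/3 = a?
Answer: -49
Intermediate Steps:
O(a) = 3*a
c = 6 (c = 3*2 - 1*0 = 6 + 0 = 6)
X(M, o) = 49 (X(M, o) = (1 + 6)**2 = 7**2 = 49)
-X(g(1 - 6), J(-3)) = -1*49 = -49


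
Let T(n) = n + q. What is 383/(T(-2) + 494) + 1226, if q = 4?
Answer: 608479/496 ≈ 1226.8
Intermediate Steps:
T(n) = 4 + n (T(n) = n + 4 = 4 + n)
383/(T(-2) + 494) + 1226 = 383/((4 - 2) + 494) + 1226 = 383/(2 + 494) + 1226 = 383/496 + 1226 = 608479/496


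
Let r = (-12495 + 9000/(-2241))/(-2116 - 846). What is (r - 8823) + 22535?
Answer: 10116233311/737538 ≈ 13716.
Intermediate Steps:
r = 3112255/737538 (r = (-12495 + 9000*(-1/2241))/(-2962) = (-12495 - 1000/249)*(-1/2962) = -3112255/249*(-1/2962) = 3112255/737538 ≈ 4.2198)
(r - 8823) + 22535 = (3112255/737538 - 8823) + 22535 = -6504185519/737538 + 22535 = 10116233311/737538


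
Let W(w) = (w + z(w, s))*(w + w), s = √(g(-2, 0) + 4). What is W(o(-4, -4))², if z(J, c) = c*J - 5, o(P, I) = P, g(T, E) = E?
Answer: 18496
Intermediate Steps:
s = 2 (s = √(0 + 4) = √4 = 2)
z(J, c) = -5 + J*c (z(J, c) = J*c - 5 = -5 + J*c)
W(w) = 2*w*(-5 + 3*w) (W(w) = (w + (-5 + w*2))*(w + w) = (w + (-5 + 2*w))*(2*w) = (-5 + 3*w)*(2*w) = 2*w*(-5 + 3*w))
W(o(-4, -4))² = (2*(-4)*(-5 + 3*(-4)))² = (2*(-4)*(-5 - 12))² = (2*(-4)*(-17))² = 136² = 18496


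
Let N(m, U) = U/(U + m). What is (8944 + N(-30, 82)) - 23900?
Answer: -388815/26 ≈ -14954.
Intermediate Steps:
(8944 + N(-30, 82)) - 23900 = (8944 + 82/(82 - 30)) - 23900 = (8944 + 82/52) - 23900 = (8944 + 82*(1/52)) - 23900 = (8944 + 41/26) - 23900 = 232585/26 - 23900 = -388815/26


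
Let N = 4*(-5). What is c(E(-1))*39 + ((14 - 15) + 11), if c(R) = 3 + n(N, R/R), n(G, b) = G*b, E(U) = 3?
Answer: -653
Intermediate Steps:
N = -20
c(R) = -17 (c(R) = 3 - 20*R/R = 3 - 20*1 = 3 - 20 = -17)
c(E(-1))*39 + ((14 - 15) + 11) = -17*39 + ((14 - 15) + 11) = -663 + (-1 + 11) = -663 + 10 = -653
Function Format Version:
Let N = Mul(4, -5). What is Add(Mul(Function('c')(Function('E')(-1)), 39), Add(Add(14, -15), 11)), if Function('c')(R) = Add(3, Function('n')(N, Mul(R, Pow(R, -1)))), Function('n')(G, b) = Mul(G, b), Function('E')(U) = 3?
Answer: -653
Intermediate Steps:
N = -20
Function('c')(R) = -17 (Function('c')(R) = Add(3, Mul(-20, Mul(R, Pow(R, -1)))) = Add(3, Mul(-20, 1)) = Add(3, -20) = -17)
Add(Mul(Function('c')(Function('E')(-1)), 39), Add(Add(14, -15), 11)) = Add(Mul(-17, 39), Add(Add(14, -15), 11)) = Add(-663, Add(-1, 11)) = Add(-663, 10) = -653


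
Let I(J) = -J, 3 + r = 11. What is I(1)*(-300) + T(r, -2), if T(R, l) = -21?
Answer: 279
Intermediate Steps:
r = 8 (r = -3 + 11 = 8)
I(1)*(-300) + T(r, -2) = -1*1*(-300) - 21 = -1*(-300) - 21 = 300 - 21 = 279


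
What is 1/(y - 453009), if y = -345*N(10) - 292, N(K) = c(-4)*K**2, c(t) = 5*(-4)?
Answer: 1/236699 ≈ 4.2248e-6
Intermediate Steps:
c(t) = -20
N(K) = -20*K**2
y = 689708 (y = -(-6900)*10**2 - 292 = -(-6900)*100 - 292 = -345*(-2000) - 292 = 690000 - 292 = 689708)
1/(y - 453009) = 1/(689708 - 453009) = 1/236699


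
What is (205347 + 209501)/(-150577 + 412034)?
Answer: 59264/37351 ≈ 1.5867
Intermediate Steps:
(205347 + 209501)/(-150577 + 412034) = 414848/261457 = 414848*(1/261457) = 59264/37351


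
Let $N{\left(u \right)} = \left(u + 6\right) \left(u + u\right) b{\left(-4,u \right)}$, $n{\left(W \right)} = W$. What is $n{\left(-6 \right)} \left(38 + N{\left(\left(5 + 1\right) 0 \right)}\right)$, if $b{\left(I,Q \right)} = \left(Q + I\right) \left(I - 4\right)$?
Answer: $-228$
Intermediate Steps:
$b{\left(I,Q \right)} = \left(-4 + I\right) \left(I + Q\right)$ ($b{\left(I,Q \right)} = \left(I + Q\right) \left(-4 + I\right) = \left(-4 + I\right) \left(I + Q\right)$)
$N{\left(u \right)} = 2 u \left(6 + u\right) \left(32 - 8 u\right)$ ($N{\left(u \right)} = \left(u + 6\right) \left(u + u\right) \left(\left(-4\right)^{2} - -16 - 4 u - 4 u\right) = \left(6 + u\right) 2 u \left(16 + 16 - 4 u - 4 u\right) = 2 u \left(6 + u\right) \left(32 - 8 u\right)$)
$n{\left(-6 \right)} \left(38 + N{\left(\left(5 + 1\right) 0 \right)}\right) = - 6 \left(38 - 16 \left(5 + 1\right) 0 \left(-4 + \left(5 + 1\right) 0\right) \left(6 + \left(5 + 1\right) 0\right)\right) = - 6 \left(38 - 16 \cdot 6 \cdot 0 \left(-4 + 6 \cdot 0\right) \left(6 + 6 \cdot 0\right)\right) = - 6 \left(38 - 0 \left(-4 + 0\right) \left(6 + 0\right)\right) = - 6 \left(38 - 0 \left(-4\right) 6\right) = - 6 \left(38 + 0\right) = \left(-6\right) 38 = -228$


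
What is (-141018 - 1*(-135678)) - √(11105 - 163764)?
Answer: -5340 - I*√152659 ≈ -5340.0 - 390.72*I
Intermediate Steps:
(-141018 - 1*(-135678)) - √(11105 - 163764) = (-141018 + 135678) - √(-152659) = -5340 - I*√152659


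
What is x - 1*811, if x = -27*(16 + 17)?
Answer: -1702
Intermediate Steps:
x = -891 (x = -27*33 = -891)
x - 1*811 = -891 - 1*811 = -891 - 811 = -1702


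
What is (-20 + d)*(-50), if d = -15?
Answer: 1750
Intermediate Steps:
(-20 + d)*(-50) = (-20 - 15)*(-50) = -35*(-50) = 1750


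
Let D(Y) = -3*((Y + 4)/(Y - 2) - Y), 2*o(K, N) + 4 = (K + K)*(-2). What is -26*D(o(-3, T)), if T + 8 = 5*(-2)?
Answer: 0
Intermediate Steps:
T = -18 (T = -8 + 5*(-2) = -8 - 10 = -18)
o(K, N) = -2 - 2*K (o(K, N) = -2 + ((K + K)*(-2))/2 = -2 + ((2*K)*(-2))/2 = -2 + (-4*K)/2 = -2 - 2*K)
D(Y) = 3*Y - 3*(4 + Y)/(-2 + Y) (D(Y) = -3*((4 + Y)/(-2 + Y) - Y) = -3*(-Y + (4 + Y)/(-2 + Y)) = 3*Y - 3*(4 + Y)/(-2 + Y))
-26*D(o(-3, T)) = -78*(-4 + (-2 - 2*(-3))**2 - 3*(-2 - 2*(-3)))/(-2 + (-2 - 2*(-3))) = -78*(-4 + (-2 + 6)**2 - 3*(-2 + 6))/(-2 + (-2 + 6)) = -78*(-4 + 4**2 - 3*4)/(-2 + 4) = -78*(-4 + 16 - 12)/2 = -78*0/2 = -26*0 = 0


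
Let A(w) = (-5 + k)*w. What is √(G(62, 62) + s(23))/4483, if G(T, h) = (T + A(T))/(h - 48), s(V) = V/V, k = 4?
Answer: 1/4483 ≈ 0.00022306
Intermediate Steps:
A(w) = -w (A(w) = (-5 + 4)*w = -w)
s(V) = 1
G(T, h) = 0 (G(T, h) = (T - T)/(h - 48) = 0/(-48 + h) = 0)
√(G(62, 62) + s(23))/4483 = √(0 + 1)/4483 = √1*(1/4483) = 1*(1/4483) = 1/4483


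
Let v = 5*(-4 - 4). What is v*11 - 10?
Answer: -450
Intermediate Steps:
v = -40 (v = 5*(-8) = -40)
v*11 - 10 = -40*11 - 10 = -440 - 10 = -450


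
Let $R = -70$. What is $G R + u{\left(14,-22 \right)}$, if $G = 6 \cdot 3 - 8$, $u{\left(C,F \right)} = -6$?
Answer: $-706$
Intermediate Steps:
$G = 10$ ($G = 18 - 8 = 10$)
$G R + u{\left(14,-22 \right)} = 10 \left(-70\right) - 6 = -700 - 6 = -706$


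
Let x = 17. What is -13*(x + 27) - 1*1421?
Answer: -1993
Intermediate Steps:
-13*(x + 27) - 1*1421 = -13*(17 + 27) - 1*1421 = -13*44 - 1421 = -572 - 1421 = -1993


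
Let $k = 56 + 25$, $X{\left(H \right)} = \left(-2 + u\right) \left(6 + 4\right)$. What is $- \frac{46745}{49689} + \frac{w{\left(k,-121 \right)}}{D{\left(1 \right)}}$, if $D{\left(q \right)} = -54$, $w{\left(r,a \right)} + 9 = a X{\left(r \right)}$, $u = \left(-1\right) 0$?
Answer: $- \frac{13591601}{298134} \approx -45.589$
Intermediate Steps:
$u = 0$
$X{\left(H \right)} = -20$ ($X{\left(H \right)} = \left(-2 + 0\right) \left(6 + 4\right) = \left(-2\right) 10 = -20$)
$k = 81$
$w{\left(r,a \right)} = -9 - 20 a$ ($w{\left(r,a \right)} = -9 + a \left(-20\right) = -9 - 20 a$)
$- \frac{46745}{49689} + \frac{w{\left(k,-121 \right)}}{D{\left(1 \right)}} = - \frac{46745}{49689} + \frac{-9 - -2420}{-54} = \left(-46745\right) \frac{1}{49689} + \left(-9 + 2420\right) \left(- \frac{1}{54}\right) = - \frac{46745}{49689} + 2411 \left(- \frac{1}{54}\right) = - \frac{46745}{49689} - \frac{2411}{54} = - \frac{13591601}{298134}$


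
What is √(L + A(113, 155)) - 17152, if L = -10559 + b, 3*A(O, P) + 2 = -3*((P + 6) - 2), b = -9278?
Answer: -17152 + I*√179970/3 ≈ -17152.0 + 141.41*I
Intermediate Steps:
A(O, P) = -14/3 - P (A(O, P) = -⅔ + (-3*((P + 6) - 2))/3 = -⅔ + (-3*((6 + P) - 2))/3 = -⅔ + (-3*(4 + P))/3 = -⅔ + (-12 - 3*P)/3 = -⅔ + (-4 - P) = -14/3 - P)
L = -19837 (L = -10559 - 9278 = -19837)
√(L + A(113, 155)) - 17152 = √(-19837 + (-14/3 - 1*155)) - 17152 = √(-19837 + (-14/3 - 155)) - 17152 = √(-19837 - 479/3) - 17152 = √(-59990/3) - 17152 = I*√179970/3 - 17152 = -17152 + I*√179970/3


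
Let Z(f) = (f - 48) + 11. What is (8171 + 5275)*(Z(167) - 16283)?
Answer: -217193238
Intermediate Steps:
Z(f) = -37 + f (Z(f) = (-48 + f) + 11 = -37 + f)
(8171 + 5275)*(Z(167) - 16283) = (8171 + 5275)*((-37 + 167) - 16283) = 13446*(130 - 16283) = 13446*(-16153) = -217193238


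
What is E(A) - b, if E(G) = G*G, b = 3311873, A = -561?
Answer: -2997152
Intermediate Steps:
E(G) = G²
E(A) - b = (-561)² - 1*3311873 = 314721 - 3311873 = -2997152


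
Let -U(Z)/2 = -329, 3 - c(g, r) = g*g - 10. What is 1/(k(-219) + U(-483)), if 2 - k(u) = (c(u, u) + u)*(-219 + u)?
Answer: -1/21096486 ≈ -4.7401e-8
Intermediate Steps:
c(g, r) = 13 - g² (c(g, r) = 3 - (g*g - 10) = 3 - (g² - 10) = 3 - (-10 + g²) = 3 + (10 - g²) = 13 - g²)
k(u) = 2 - (-219 + u)*(13 + u - u²) (k(u) = 2 - ((13 - u²) + u)*(-219 + u) = 2 - (13 + u - u²)*(-219 + u) = 2 - (-219 + u)*(13 + u - u²))
U(Z) = 658 (U(Z) = -2*(-329) = 658)
1/(k(-219) + U(-483)) = 1/((2849 + (-219)³ - 220*(-219)² + 206*(-219)) + 658) = 1/((2849 - 10503459 - 220*47961 - 45114) + 658) = 1/((2849 - 10503459 - 10551420 - 45114) + 658) = 1/(-21097144 + 658) = 1/(-21096486) = -1/21096486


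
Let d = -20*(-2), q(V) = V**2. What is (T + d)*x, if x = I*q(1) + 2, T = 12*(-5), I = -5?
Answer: 60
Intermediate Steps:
T = -60
d = 40
x = -3 (x = -5*1**2 + 2 = -5*1 + 2 = -5 + 2 = -3)
(T + d)*x = (-60 + 40)*(-3) = -20*(-3) = 60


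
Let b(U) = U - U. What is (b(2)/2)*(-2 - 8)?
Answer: 0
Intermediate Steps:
b(U) = 0
(b(2)/2)*(-2 - 8) = (0/2)*(-2 - 8) = ((1/2)*0)*(-10) = 0*(-10) = 0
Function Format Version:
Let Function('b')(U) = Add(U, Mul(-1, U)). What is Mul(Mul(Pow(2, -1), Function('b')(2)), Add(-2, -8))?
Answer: 0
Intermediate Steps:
Function('b')(U) = 0
Mul(Mul(Pow(2, -1), Function('b')(2)), Add(-2, -8)) = Mul(Mul(Pow(2, -1), 0), Add(-2, -8)) = Mul(Mul(Rational(1, 2), 0), -10) = Mul(0, -10) = 0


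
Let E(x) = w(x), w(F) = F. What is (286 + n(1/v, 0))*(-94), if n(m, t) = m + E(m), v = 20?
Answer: -134467/5 ≈ -26893.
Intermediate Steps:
E(x) = x
n(m, t) = 2*m (n(m, t) = m + m = 2*m)
(286 + n(1/v, 0))*(-94) = (286 + 2/20)*(-94) = (286 + 2*(1/20))*(-94) = (286 + ⅒)*(-94) = (2861/10)*(-94) = -134467/5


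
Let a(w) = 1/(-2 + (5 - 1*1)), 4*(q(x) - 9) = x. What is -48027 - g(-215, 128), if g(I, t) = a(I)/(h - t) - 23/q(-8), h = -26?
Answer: -14791303/308 ≈ -48024.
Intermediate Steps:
q(x) = 9 + x/4
a(w) = 1/2 (a(w) = 1/(-2 + (5 - 1)) = 1/(-2 + 4) = 1/2)
g(I, t) = -23/7 + 1/(2*(-26 - t)) (g(I, t) = 1/(2*(-26 - t)) - 23/(9 + (1/4)*(-8)) = 1/(2*(-26 - t)) - 23/(9 - 2) = 1/(2*(-26 - t)) - 23/7 = -23/7 + 1/(2*(-26 - t)))
-48027 - g(-215, 128) = -48027 - (-1203 - 46*128)/(14*(26 + 128)) = -48027 - (-1203 - 5888)/(14*154) = -48027 - (-7091)/(14*154) = -48027 - 1*(-1013/308) = -48027 + 1013/308 = -14791303/308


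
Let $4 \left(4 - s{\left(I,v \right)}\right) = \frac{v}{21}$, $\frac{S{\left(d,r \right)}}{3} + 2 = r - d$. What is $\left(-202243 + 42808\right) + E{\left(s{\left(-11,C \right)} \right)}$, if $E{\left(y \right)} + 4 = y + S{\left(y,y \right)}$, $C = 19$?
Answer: $- \frac{13393063}{84} \approx -1.5944 \cdot 10^{5}$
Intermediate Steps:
$S{\left(d,r \right)} = -6 - 3 d + 3 r$ ($S{\left(d,r \right)} = -6 + 3 \left(r - d\right) = -6 - \left(- 3 r + 3 d\right) = -6 - 3 d + 3 r$)
$s{\left(I,v \right)} = 4 - \frac{v}{84}$ ($s{\left(I,v \right)} = 4 - \frac{v \frac{1}{21}}{4} = 4 - \frac{\frac{1}{21} v}{4} = 4 - \frac{v}{84}$)
$E{\left(y \right)} = -10 + y$ ($E{\left(y \right)} = -4 + \left(y - 6\right) = -4 + \left(-6 + y\right) = -10 + y$)
$\left(-202243 + 42808\right) + E{\left(s{\left(-11,C \right)} \right)} = \left(-202243 + 42808\right) + \left(-10 + \left(4 - \frac{19}{84}\right)\right) = -159435 + \left(-10 + \left(4 - \frac{19}{84}\right)\right) = -159435 + \left(-10 + \frac{317}{84}\right) = -159435 - \frac{523}{84} = - \frac{13393063}{84}$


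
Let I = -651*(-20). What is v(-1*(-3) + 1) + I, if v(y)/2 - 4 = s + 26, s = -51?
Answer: 12978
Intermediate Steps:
I = 13020
v(y) = -42 (v(y) = 8 + 2*(-51 + 26) = 8 + 2*(-25) = 8 - 50 = -42)
v(-1*(-3) + 1) + I = -42 + 13020 = 12978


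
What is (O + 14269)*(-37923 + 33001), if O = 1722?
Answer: -78707702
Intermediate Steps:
(O + 14269)*(-37923 + 33001) = (1722 + 14269)*(-37923 + 33001) = 15991*(-4922) = -78707702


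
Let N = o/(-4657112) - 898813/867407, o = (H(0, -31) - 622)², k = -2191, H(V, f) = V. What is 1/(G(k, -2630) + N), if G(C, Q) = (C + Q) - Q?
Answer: -1009902887146/2213827590411347 ≈ -0.00045618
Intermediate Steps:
o = 386884 (o = (0 - 622)² = (-622)² = 386884)
N = -1130364674461/1009902887146 (N = 386884/(-4657112) - 898813/867407 = 386884*(-1/4657112) - 898813*1/867407 = -96721/1164278 - 898813/867407 = -1130364674461/1009902887146 ≈ -1.1193)
G(C, Q) = C
1/(G(k, -2630) + N) = 1/(-2191 - 1130364674461/1009902887146) = 1/(-2213827590411347/1009902887146) = -1009902887146/2213827590411347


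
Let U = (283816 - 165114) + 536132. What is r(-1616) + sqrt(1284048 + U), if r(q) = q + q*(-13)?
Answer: 19392 + sqrt(1938882) ≈ 20784.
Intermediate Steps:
U = 654834 (U = 118702 + 536132 = 654834)
r(q) = -12*q (r(q) = q - 13*q = -12*q)
r(-1616) + sqrt(1284048 + U) = -12*(-1616) + sqrt(1284048 + 654834) = 19392 + sqrt(1938882)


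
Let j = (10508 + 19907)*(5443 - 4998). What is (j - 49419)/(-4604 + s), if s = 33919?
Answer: 13485256/29315 ≈ 460.01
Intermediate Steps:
j = 13534675 (j = 30415*445 = 13534675)
(j - 49419)/(-4604 + s) = (13534675 - 49419)/(-4604 + 33919) = 13485256/29315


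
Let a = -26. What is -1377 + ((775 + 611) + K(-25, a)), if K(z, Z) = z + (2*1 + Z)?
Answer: -40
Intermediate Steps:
K(z, Z) = 2 + Z + z (K(z, Z) = z + (2 + Z) = 2 + Z + z)
-1377 + ((775 + 611) + K(-25, a)) = -1377 + ((775 + 611) + (2 - 26 - 25)) = -1377 + (1386 - 49) = -1377 + 1337 = -40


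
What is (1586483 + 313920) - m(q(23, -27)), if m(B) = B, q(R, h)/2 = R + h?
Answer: 1900411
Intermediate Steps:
q(R, h) = 2*R + 2*h (q(R, h) = 2*(R + h) = 2*R + 2*h)
(1586483 + 313920) - m(q(23, -27)) = (1586483 + 313920) - (2*23 + 2*(-27)) = 1900403 - (46 - 54) = 1900403 - 1*(-8) = 1900403 + 8 = 1900411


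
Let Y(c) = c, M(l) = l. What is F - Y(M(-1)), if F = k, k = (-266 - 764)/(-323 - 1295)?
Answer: 1324/809 ≈ 1.6366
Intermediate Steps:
k = 515/809 (k = -1030/(-1618) = -1030*(-1/1618) = 515/809 ≈ 0.63659)
F = 515/809 ≈ 0.63659
F - Y(M(-1)) = 515/809 - 1*(-1) = 515/809 + 1 = 1324/809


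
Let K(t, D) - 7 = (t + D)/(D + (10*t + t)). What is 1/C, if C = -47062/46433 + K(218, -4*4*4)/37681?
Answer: -291690295113/295586950508 ≈ -0.98682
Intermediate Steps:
K(t, D) = 7 + (D + t)/(D + 11*t) (K(t, D) = 7 + (t + D)/(D + (10*t + t)) = 7 + (D + t)/(D + 11*t))
C = -295586950508/291690295113 (C = -47062/46433 + (2*(4*(-4*4*4) + 39*218)/(-4*4*4 + 11*218))/37681 = -47062*1/46433 + (2*(4*(-16*4) + 8502)/(-16*4 + 2398))*(1/37681) = -47062/46433 + (2*(4*(-64) + 8502)/(-64 + 2398))*(1/37681) = -47062/46433 + (2*(-256 + 8502)/2334)*(1/37681) = -47062/46433 + (2*(1/2334)*8246)*(1/37681) = -47062/46433 + (8246/1167)*(1/37681) = -47062/46433 + 1178/6281961 = -295586950508/291690295113 ≈ -1.0134)
1/C = 1/(-295586950508/291690295113) = -291690295113/295586950508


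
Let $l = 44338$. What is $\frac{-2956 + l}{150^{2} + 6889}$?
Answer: $\frac{41382}{29389} \approx 1.4081$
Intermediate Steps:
$\frac{-2956 + l}{150^{2} + 6889} = \frac{-2956 + 44338}{150^{2} + 6889} = \frac{41382}{22500 + 6889} = \frac{41382}{29389}$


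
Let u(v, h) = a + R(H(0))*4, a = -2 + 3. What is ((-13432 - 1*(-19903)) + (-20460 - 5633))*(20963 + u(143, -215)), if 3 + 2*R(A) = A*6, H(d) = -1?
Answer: -411002412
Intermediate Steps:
a = 1
R(A) = -3/2 + 3*A (R(A) = -3/2 + (A*6)/2 = -3/2 + (6*A)/2 = -3/2 + 3*A)
u(v, h) = -17 (u(v, h) = 1 + (-3/2 + 3*(-1))*4 = 1 + (-3/2 - 3)*4 = 1 - 9/2*4 = 1 - 18 = -17)
((-13432 - 1*(-19903)) + (-20460 - 5633))*(20963 + u(143, -215)) = ((-13432 - 1*(-19903)) + (-20460 - 5633))*(20963 - 17) = ((-13432 + 19903) - 26093)*20946 = (6471 - 26093)*20946 = -19622*20946 = -411002412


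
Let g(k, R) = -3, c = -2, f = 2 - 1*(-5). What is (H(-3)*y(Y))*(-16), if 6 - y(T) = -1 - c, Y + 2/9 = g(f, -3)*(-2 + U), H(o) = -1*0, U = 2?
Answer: 0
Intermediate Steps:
H(o) = 0
f = 7 (f = 2 + 5 = 7)
Y = -2/9 (Y = -2/9 - 3*(-2 + 2) = -2/9 - 3*0 = -2/9 + 0 = -2/9 ≈ -0.22222)
y(T) = 5 (y(T) = 6 - (-1 - 1*(-2)) = 6 - (-1 + 2) = 6 - 1*1 = 6 - 1 = 5)
(H(-3)*y(Y))*(-16) = (0*5)*(-16) = 0*(-16) = 0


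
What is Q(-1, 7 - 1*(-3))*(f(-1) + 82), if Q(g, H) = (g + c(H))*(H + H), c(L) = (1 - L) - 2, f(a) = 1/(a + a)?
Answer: -19560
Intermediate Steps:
f(a) = 1/(2*a)
c(L) = -1 - L
Q(g, H) = 2*H*(-1 + g - H) (Q(g, H) = (g + (-1 - H))*(H + H) = (-1 + g - H)*(2*H) = 2*H*(-1 + g - H))
Q(-1, 7 - 1*(-3))*(f(-1) + 82) = (2*(7 - 1*(-3))*(-1 - 1 - (7 - 1*(-3))))*((½)/(-1) + 82) = (2*(7 + 3)*(-1 - 1 - (7 + 3)))*((½)*(-1) + 82) = (2*10*(-1 - 1 - 1*10))*(-½ + 82) = (2*10*(-1 - 1 - 10))*(163/2) = (2*10*(-12))*(163/2) = -240*163/2 = -19560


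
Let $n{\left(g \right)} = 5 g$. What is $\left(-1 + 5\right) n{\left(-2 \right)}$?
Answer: $-40$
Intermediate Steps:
$\left(-1 + 5\right) n{\left(-2 \right)} = \left(-1 + 5\right) 5 \left(-2\right) = 4 \left(-10\right) = -40$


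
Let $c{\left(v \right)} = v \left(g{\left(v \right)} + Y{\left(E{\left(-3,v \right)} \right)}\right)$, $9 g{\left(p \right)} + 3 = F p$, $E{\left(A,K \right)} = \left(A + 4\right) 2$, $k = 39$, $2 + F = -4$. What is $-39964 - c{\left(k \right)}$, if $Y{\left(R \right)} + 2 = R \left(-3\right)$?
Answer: $-38625$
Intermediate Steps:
$F = -6$ ($F = -2 - 4 = -6$)
$E{\left(A,K \right)} = 8 + 2 A$ ($E{\left(A,K \right)} = \left(4 + A\right) 2 = 8 + 2 A$)
$Y{\left(R \right)} = -2 - 3 R$ ($Y{\left(R \right)} = -2 + R \left(-3\right) = -2 - 3 R$)
$g{\left(p \right)} = - \frac{1}{3} - \frac{2 p}{3}$ ($g{\left(p \right)} = - \frac{1}{3} + \frac{\left(-6\right) p}{9} = - \frac{1}{3} - \frac{2 p}{3}$)
$c{\left(v \right)} = v \left(- \frac{25}{3} - \frac{2 v}{3}\right)$ ($c{\left(v \right)} = v \left(\left(- \frac{1}{3} - \frac{2 v}{3}\right) - \left(2 + 3 \left(8 + 2 \left(-3\right)\right)\right)\right) = v \left(\left(- \frac{1}{3} - \frac{2 v}{3}\right) - \left(2 + 3 \left(8 - 6\right)\right)\right) = v \left(\left(- \frac{1}{3} - \frac{2 v}{3}\right) - 8\right) = v \left(- \frac{25}{3} - \frac{2 v}{3}\right)$)
$-39964 - c{\left(k \right)} = -39964 - \left(- \frac{1}{3}\right) 39 \left(25 + 2 \cdot 39\right) = -39964 - \left(- \frac{1}{3}\right) 39 \left(25 + 78\right) = -39964 - \left(- \frac{1}{3}\right) 39 \cdot 103 = -39964 - -1339 = -39964 + 1339 = -38625$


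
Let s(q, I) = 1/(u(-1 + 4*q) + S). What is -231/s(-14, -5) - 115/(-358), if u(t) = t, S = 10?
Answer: 3886921/358 ≈ 10857.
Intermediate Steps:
s(q, I) = 1/(9 + 4*q) (s(q, I) = 1/((-1 + 4*q) + 10) = 1/(9 + 4*q))
-231/s(-14, -5) - 115/(-358) = -231/(1/(9 + 4*(-14))) - 115/(-358) = -231/(1/(9 - 56)) - 115*(-1/358) = -231/(1/(-47)) + 115/358 = -231/(-1/47) + 115/358 = -231*(-47) + 115/358 = 10857 + 115/358 = 3886921/358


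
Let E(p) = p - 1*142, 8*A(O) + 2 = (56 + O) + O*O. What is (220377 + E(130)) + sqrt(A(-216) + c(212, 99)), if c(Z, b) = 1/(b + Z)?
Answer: 220365 + sqrt(2248474331)/622 ≈ 2.2044e+5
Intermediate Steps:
c(Z, b) = 1/(Z + b)
A(O) = 27/4 + O/8 + O**2/8 (A(O) = -1/4 + ((56 + O) + O*O)/8 = -1/4 + ((56 + O) + O**2)/8 = -1/4 + (56 + O + O**2)/8 = -1/4 + (7 + O/8 + O**2/8) = 27/4 + O/8 + O**2/8)
E(p) = -142 + p (E(p) = p - 142 = -142 + p)
(220377 + E(130)) + sqrt(A(-216) + c(212, 99)) = (220377 + (-142 + 130)) + sqrt((27/4 + (1/8)*(-216) + (1/8)*(-216)**2) + 1/(212 + 99)) = (220377 - 12) + sqrt((27/4 - 27 + (1/8)*46656) + 1/311) = 220365 + sqrt((27/4 - 27 + 5832) + 1/311) = 220365 + sqrt(23247/4 + 1/311) = 220365 + sqrt(7229821/1244) = 220365 + sqrt(2248474331)/622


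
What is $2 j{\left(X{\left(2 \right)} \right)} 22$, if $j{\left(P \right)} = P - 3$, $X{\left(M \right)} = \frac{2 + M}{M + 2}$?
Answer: $-88$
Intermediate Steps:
$X{\left(M \right)} = 1$ ($X{\left(M \right)} = \frac{2 + M}{2 + M} = 1$)
$j{\left(P \right)} = -3 + P$
$2 j{\left(X{\left(2 \right)} \right)} 22 = 2 \left(-3 + 1\right) 22 = 2 \left(-2\right) 22 = \left(-4\right) 22 = -88$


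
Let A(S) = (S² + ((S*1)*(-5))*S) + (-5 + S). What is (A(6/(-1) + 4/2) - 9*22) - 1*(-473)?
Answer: 202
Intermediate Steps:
A(S) = -5 + S - 4*S² (A(S) = (S² + (S*(-5))*S) + (-5 + S) = (S² + (-5*S)*S) + (-5 + S) = (S² - 5*S²) + (-5 + S) = -4*S² + (-5 + S) = -5 + S - 4*S²)
(A(6/(-1) + 4/2) - 9*22) - 1*(-473) = ((-5 + (6/(-1) + 4/2) - 4*(6/(-1) + 4/2)²) - 9*22) - 1*(-473) = ((-5 + (6*(-1) + 4*(½)) - 4*(6*(-1) + 4*(½))²) - 198) + 473 = ((-5 + (-6 + 2) - 4*(-6 + 2)²) - 198) + 473 = ((-5 - 4 - 4*(-4)²) - 198) + 473 = ((-5 - 4 - 4*16) - 198) + 473 = ((-5 - 4 - 64) - 198) + 473 = (-73 - 198) + 473 = -271 + 473 = 202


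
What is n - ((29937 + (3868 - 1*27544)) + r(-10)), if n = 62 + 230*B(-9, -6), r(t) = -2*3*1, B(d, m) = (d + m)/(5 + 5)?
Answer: -6538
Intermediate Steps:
B(d, m) = d/10 + m/10 (B(d, m) = (d + m)/10 = (d + m)*(⅒) = d/10 + m/10)
r(t) = -6 (r(t) = -6*1 = -6)
n = -283 (n = 62 + 230*((⅒)*(-9) + (⅒)*(-6)) = 62 + 230*(-9/10 - ⅗) = 62 + 230*(-3/2) = 62 - 345 = -283)
n - ((29937 + (3868 - 1*27544)) + r(-10)) = -283 - ((29937 + (3868 - 1*27544)) - 6) = -283 - ((29937 + (3868 - 27544)) - 6) = -283 - ((29937 - 23676) - 6) = -283 - (6261 - 6) = -283 - 1*6255 = -283 - 6255 = -6538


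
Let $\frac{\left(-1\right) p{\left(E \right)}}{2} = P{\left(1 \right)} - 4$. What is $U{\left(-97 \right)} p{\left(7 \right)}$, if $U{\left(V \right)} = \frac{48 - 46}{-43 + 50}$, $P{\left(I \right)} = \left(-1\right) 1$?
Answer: $\frac{20}{7} \approx 2.8571$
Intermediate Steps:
$P{\left(I \right)} = -1$
$U{\left(V \right)} = \frac{2}{7}$
$p{\left(E \right)} = 10$ ($p{\left(E \right)} = - 2 \left(-1 - 4\right) = \left(-2\right) \left(-5\right) = 10$)
$U{\left(-97 \right)} p{\left(7 \right)} = \frac{2}{7} \cdot 10 = \frac{20}{7}$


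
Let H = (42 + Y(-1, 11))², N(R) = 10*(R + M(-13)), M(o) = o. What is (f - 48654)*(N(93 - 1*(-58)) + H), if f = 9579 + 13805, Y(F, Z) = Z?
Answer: -105856030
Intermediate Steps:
N(R) = -130 + 10*R (N(R) = 10*(R - 13) = 10*(-13 + R) = -130 + 10*R)
f = 23384
H = 2809 (H = (42 + 11)² = 53² = 2809)
(f - 48654)*(N(93 - 1*(-58)) + H) = (23384 - 48654)*((-130 + 10*(93 - 1*(-58))) + 2809) = -25270*((-130 + 10*(93 + 58)) + 2809) = -25270*((-130 + 10*151) + 2809) = -25270*((-130 + 1510) + 2809) = -25270*(1380 + 2809) = -25270*4189 = -105856030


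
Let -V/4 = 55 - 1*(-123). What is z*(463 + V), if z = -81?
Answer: 20169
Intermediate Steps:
V = -712 (V = -4*(55 - 1*(-123)) = -4*(55 + 123) = -4*178 = -712)
z*(463 + V) = -81*(463 - 712) = -81*(-249) = 20169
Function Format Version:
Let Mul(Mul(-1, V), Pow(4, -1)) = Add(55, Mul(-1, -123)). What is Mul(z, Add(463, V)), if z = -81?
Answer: 20169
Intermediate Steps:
V = -712 (V = Mul(-4, Add(55, Mul(-1, -123))) = Mul(-4, Add(55, 123)) = Mul(-4, 178) = -712)
Mul(z, Add(463, V)) = Mul(-81, Add(463, -712)) = Mul(-81, -249) = 20169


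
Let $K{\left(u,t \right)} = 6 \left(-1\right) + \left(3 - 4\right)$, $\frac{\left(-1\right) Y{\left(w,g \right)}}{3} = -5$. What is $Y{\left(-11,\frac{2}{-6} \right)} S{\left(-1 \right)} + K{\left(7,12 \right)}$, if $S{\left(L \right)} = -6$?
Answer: $-97$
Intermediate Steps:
$Y{\left(w,g \right)} = 15$ ($Y{\left(w,g \right)} = \left(-3\right) \left(-5\right) = 15$)
$K{\left(u,t \right)} = -7$ ($K{\left(u,t \right)} = -6 - 1 = -7$)
$Y{\left(-11,\frac{2}{-6} \right)} S{\left(-1 \right)} + K{\left(7,12 \right)} = 15 \left(-6\right) - 7 = -90 - 7 = -97$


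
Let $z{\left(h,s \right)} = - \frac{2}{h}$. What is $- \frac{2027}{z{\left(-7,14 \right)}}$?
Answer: $- \frac{14189}{2} \approx -7094.5$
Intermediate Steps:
$- \frac{2027}{z{\left(-7,14 \right)}} = - \frac{2027}{\left(-2\right) \frac{1}{-7}} = - \frac{2027}{\left(-2\right) \left(- \frac{1}{7}\right)} = - \frac{2027}{\frac{2}{7}} = \left(-2027\right) \frac{7}{2} = - \frac{14189}{2}$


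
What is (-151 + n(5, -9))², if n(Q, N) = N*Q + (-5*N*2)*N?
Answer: 1012036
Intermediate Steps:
n(Q, N) = -10*N² + N*Q (n(Q, N) = N*Q + (-10*N)*N = N*Q - 10*N² = -10*N² + N*Q)
(-151 + n(5, -9))² = (-151 - 9*(5 - 10*(-9)))² = (-151 - 9*(5 + 90))² = (-151 - 9*95)² = (-151 - 855)² = (-1006)² = 1012036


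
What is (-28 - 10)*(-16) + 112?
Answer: 720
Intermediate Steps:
(-28 - 10)*(-16) + 112 = -38*(-16) + 112 = 608 + 112 = 720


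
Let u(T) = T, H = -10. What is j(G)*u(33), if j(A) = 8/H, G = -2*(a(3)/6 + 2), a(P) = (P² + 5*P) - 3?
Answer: -132/5 ≈ -26.400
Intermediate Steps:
a(P) = -3 + P² + 5*P
G = -11 (G = -2*((-3 + 3² + 5*3)/6 + 2) = -2*((-3 + 9 + 15)*(⅙) + 2) = -2*(21*(⅙) + 2) = -2*(7/2 + 2) = -2*11/2 = -11)
j(A) = -⅘ (j(A) = 8/(-10) = 8*(-⅒) = -⅘)
j(G)*u(33) = -⅘*33 = -132/5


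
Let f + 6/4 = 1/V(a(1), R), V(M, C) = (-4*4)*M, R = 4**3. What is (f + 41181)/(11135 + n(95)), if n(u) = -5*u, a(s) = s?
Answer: 658871/170560 ≈ 3.8630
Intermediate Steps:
R = 64
V(M, C) = -16*M
f = -25/16 (f = -3/2 + 1/(-16*1) = -3/2 + 1/(-16) = -3/2 - 1/16 = -25/16 ≈ -1.5625)
(f + 41181)/(11135 + n(95)) = (-25/16 + 41181)/(11135 - 5*95) = 658871/(16*(11135 - 475)) = (658871/16)/10660 = (658871/16)*(1/10660) = 658871/170560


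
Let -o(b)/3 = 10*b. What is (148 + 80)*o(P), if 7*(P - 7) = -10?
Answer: -266760/7 ≈ -38109.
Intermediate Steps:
P = 39/7 (P = 7 + (1/7)*(-10) = 7 - 10/7 = 39/7 ≈ 5.5714)
o(b) = -30*b
(148 + 80)*o(P) = (148 + 80)*(-30*39/7) = 228*(-1170/7) = -266760/7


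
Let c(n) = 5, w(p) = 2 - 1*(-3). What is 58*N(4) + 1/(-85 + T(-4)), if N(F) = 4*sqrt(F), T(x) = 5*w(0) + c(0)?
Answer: 25519/55 ≈ 463.98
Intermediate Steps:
w(p) = 5 (w(p) = 2 + 3 = 5)
T(x) = 30 (T(x) = 5*5 + 5 = 25 + 5 = 30)
58*N(4) + 1/(-85 + T(-4)) = 58*(4*sqrt(4)) + 1/(-85 + 30) = 58*(4*2) + 1/(-55) = 58*8 - 1/55 = 464 - 1/55 = 25519/55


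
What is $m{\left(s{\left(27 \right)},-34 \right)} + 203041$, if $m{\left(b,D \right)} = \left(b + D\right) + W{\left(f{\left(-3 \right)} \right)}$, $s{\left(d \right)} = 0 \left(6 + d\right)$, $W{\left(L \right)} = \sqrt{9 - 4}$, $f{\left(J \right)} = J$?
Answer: $203007 + \sqrt{5} \approx 2.0301 \cdot 10^{5}$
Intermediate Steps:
$W{\left(L \right)} = \sqrt{5}$
$s{\left(d \right)} = 0$
$m{\left(b,D \right)} = D + b + \sqrt{5}$ ($m{\left(b,D \right)} = \left(b + D\right) + \sqrt{5} = \left(D + b\right) + \sqrt{5} = D + b + \sqrt{5}$)
$m{\left(s{\left(27 \right)},-34 \right)} + 203041 = \left(-34 + 0 + \sqrt{5}\right) + 203041 = \left(-34 + \sqrt{5}\right) + 203041 = 203007 + \sqrt{5}$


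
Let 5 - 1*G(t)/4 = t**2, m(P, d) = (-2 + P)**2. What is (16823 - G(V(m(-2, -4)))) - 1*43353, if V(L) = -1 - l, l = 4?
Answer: -26450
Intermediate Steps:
V(L) = -5 (V(L) = -1 - 1*4 = -1 - 4 = -5)
G(t) = 20 - 4*t**2
(16823 - G(V(m(-2, -4)))) - 1*43353 = (16823 - (20 - 4*(-5)**2)) - 1*43353 = (16823 - (20 - 4*25)) - 43353 = (16823 - (20 - 100)) - 43353 = (16823 - 1*(-80)) - 43353 = (16823 + 80) - 43353 = 16903 - 43353 = -26450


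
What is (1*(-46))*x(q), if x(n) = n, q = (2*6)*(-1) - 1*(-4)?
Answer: 368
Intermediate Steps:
q = -8 (q = 12*(-1) + 4 = -12 + 4 = -8)
(1*(-46))*x(q) = (1*(-46))*(-8) = -46*(-8) = 368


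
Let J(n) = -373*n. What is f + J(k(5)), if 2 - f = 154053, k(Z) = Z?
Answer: -155916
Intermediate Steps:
f = -154051 (f = 2 - 1*154053 = 2 - 154053 = -154051)
f + J(k(5)) = -154051 - 373*5 = -154051 - 1865 = -155916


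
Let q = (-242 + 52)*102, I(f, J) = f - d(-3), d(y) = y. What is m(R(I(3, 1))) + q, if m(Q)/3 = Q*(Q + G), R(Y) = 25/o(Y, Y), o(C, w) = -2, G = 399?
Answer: -135495/4 ≈ -33874.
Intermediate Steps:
I(f, J) = 3 + f (I(f, J) = f - 1*(-3) = f + 3 = 3 + f)
R(Y) = -25/2 (R(Y) = 25/(-2) = 25*(-½) = -25/2)
q = -19380 (q = -190*102 = -19380)
m(Q) = 3*Q*(399 + Q) (m(Q) = 3*(Q*(Q + 399)) = 3*(Q*(399 + Q)) = 3*Q*(399 + Q))
m(R(I(3, 1))) + q = 3*(-25/2)*(399 - 25/2) - 19380 = 3*(-25/2)*(773/2) - 19380 = -57975/4 - 19380 = -135495/4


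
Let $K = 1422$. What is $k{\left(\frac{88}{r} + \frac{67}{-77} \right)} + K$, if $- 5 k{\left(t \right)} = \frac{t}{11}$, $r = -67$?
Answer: $\frac{80699331}{56749} \approx 1422.0$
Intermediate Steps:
$k{\left(t \right)} = - \frac{t}{55}$ ($k{\left(t \right)} = - \frac{t \frac{1}{11}}{5} = - \frac{\frac{1}{11} t}{5} = - \frac{t}{55}$)
$k{\left(\frac{88}{r} + \frac{67}{-77} \right)} + K = - \frac{\frac{88}{-67} + \frac{67}{-77}}{55} + 1422 = - \frac{88 \left(- \frac{1}{67}\right) + 67 \left(- \frac{1}{77}\right)}{55} + 1422 = - \frac{- \frac{88}{67} - \frac{67}{77}}{55} + 1422 = \left(- \frac{1}{55}\right) \left(- \frac{11265}{5159}\right) + 1422 = \frac{2253}{56749} + 1422 = \frac{80699331}{56749}$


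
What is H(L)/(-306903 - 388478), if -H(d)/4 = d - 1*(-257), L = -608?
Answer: -1404/695381 ≈ -0.0020190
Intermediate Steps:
H(d) = -1028 - 4*d (H(d) = -4*(d - 1*(-257)) = -4*(d + 257) = -4*(257 + d) = -1028 - 4*d)
H(L)/(-306903 - 388478) = (-1028 - 4*(-608))/(-306903 - 388478) = (-1028 + 2432)/(-695381) = 1404*(-1/695381) = -1404/695381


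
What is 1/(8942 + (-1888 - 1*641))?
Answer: 1/6413 ≈ 0.00015593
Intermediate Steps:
1/(8942 + (-1888 - 1*641)) = 1/(8942 + (-1888 - 641)) = 1/(8942 - 2529) = 1/6413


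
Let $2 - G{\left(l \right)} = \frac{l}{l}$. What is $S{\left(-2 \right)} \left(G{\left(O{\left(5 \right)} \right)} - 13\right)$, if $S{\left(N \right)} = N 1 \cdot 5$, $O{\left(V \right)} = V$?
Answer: $120$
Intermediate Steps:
$S{\left(N \right)} = 5 N$ ($S{\left(N \right)} = N 5 = 5 N$)
$G{\left(l \right)} = 1$ ($G{\left(l \right)} = 2 - \frac{l}{l} = 2 - 1 = 1$)
$S{\left(-2 \right)} \left(G{\left(O{\left(5 \right)} \right)} - 13\right) = 5 \left(-2\right) \left(1 - 13\right) = \left(-10\right) \left(-12\right) = 120$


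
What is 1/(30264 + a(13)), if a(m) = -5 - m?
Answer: 1/30246 ≈ 3.3062e-5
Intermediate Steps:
1/(30264 + a(13)) = 1/(30264 + (-5 - 1*13)) = 1/(30264 + (-5 - 13)) = 1/(30264 - 18) = 1/30246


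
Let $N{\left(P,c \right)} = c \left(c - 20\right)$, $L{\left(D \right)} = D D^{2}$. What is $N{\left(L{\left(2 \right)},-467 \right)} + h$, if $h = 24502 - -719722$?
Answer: $971653$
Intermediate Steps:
$L{\left(D \right)} = D^{3}$
$N{\left(P,c \right)} = c \left(-20 + c\right)$
$h = 744224$ ($h = 24502 + 719722 = 744224$)
$N{\left(L{\left(2 \right)},-467 \right)} + h = - 467 \left(-20 - 467\right) + 744224 = \left(-467\right) \left(-487\right) + 744224 = 227429 + 744224 = 971653$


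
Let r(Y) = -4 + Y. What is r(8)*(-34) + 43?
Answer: -93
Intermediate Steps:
r(8)*(-34) + 43 = (-4 + 8)*(-34) + 43 = 4*(-34) + 43 = -136 + 43 = -93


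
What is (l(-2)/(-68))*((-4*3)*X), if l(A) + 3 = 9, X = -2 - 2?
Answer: -72/17 ≈ -4.2353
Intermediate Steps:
X = -4
l(A) = 6 (l(A) = -3 + 9 = 6)
(l(-2)/(-68))*((-4*3)*X) = (6/(-68))*(-4*3*(-4)) = (6*(-1/68))*(-12*(-4)) = -3/34*48 = -72/17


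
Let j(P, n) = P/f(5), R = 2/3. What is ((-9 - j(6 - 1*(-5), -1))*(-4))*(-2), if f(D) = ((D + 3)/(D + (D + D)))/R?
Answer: -182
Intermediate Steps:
R = ⅔ (R = 2*(⅓) = ⅔ ≈ 0.66667)
f(D) = (3 + D)/(2*D) (f(D) = ((D + 3)/(D + (D + D)))/(⅔) = ((3 + D)/(D + 2*D))*(3/2) = ((3 + D)/((3*D)))*(3/2) = ((3 + D)*(1/(3*D)))*(3/2) = ((3 + D)/(3*D))*(3/2) = (3 + D)/(2*D))
j(P, n) = 5*P/4 (j(P, n) = P/(((½)*(3 + 5)/5)) = P/(((½)*(⅕)*8)) = P/(⅘) = P*(5/4) = 5*P/4)
((-9 - j(6 - 1*(-5), -1))*(-4))*(-2) = ((-9 - 5*(6 - 1*(-5))/4)*(-4))*(-2) = ((-9 - 5*(6 + 5)/4)*(-4))*(-2) = ((-9 - 5*11/4)*(-4))*(-2) = ((-9 - 1*55/4)*(-4))*(-2) = ((-9 - 55/4)*(-4))*(-2) = -91/4*(-4)*(-2) = 91*(-2) = -182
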